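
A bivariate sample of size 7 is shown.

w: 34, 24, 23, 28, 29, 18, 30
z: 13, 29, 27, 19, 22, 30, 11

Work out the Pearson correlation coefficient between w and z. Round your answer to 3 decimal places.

-0.883

n = 7, Σw = 186, Σz = 151, Σw² = 5110, Σz² = 3605, Σwz = 3799
nΣwz − ΣwΣz = 26593 − 28086 = -1493
nΣw² − (Σw)² = 35770 − 34596 = 1174; nΣz² − (Σz)² = 25235 − 22801 = 2434
r = -1493 / √(1174 × 2434) = -1493 / 1690.4189 ≈ -0.883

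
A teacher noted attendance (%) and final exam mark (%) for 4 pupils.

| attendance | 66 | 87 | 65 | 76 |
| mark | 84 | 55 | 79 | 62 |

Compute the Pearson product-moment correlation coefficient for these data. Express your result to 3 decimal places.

n = 4, Σx = 294, Σy = 280, Σx² = 21926, Σy² = 20166, Σxy = 20176
nΣxy − ΣxΣy = 80704 − 82320 = -1616
nΣx² − (Σx)² = 87704 − 86436 = 1268; nΣy² − (Σy)² = 80664 − 78400 = 2264
r = -1616 / √(1268 × 2264) = -1616 / 1694.3294 ≈ -0.954

-0.954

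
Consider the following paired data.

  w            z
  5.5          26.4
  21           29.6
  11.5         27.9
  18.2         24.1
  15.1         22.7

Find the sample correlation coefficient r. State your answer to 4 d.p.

0.0780

n = 5, Σw = 71.3, Σz = 130.7, Σw² = 1162.75, Σz² = 3447.63, Σwz = 1869.04
nΣwz − ΣwΣz = 9345.2 − 9318.91 = 26.29
nΣw² − (Σw)² = 5813.75 − 5083.69 = 730.06; nΣz² − (Σz)² = 17238.15 − 17082.49 = 155.66
r = 26.29 / √(730.06 × 155.66) = 26.29 / 337.1070 ≈ 0.0780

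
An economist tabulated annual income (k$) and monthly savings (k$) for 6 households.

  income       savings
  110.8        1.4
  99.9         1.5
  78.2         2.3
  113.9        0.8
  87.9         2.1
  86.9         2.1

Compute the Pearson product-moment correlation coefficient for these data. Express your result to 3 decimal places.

-0.957

n = 6, Σx = 577.6, Σy = 10.2, Σx² = 56623.12, Σy² = 18.96, Σxy = 943.03
nΣxy − ΣxΣy = 5658.18 − 5891.52 = -233.34
nΣx² − (Σx)² = 339738.72 − 333621.76 = 6116.96; nΣy² − (Σy)² = 113.76 − 104.04 = 9.72
r = -233.34 / √(6116.96 × 9.72) = -233.34 / 243.8378 ≈ -0.957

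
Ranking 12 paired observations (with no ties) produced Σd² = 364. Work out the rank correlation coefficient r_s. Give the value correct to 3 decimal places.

-0.273

ρ = 1 − 6Σd² / [n(n²−1)] = 1 − 6×364 / (12×143)
  = 1 − 2184/1716 = 1 − 1.2727 ≈ -0.273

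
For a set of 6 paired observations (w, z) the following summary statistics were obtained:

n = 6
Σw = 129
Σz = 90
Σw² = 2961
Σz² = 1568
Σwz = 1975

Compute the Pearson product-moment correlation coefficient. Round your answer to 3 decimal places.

0.198

r = (nΣwz − ΣwΣz) / √[(nΣw² − (Σw)²)(nΣz² − (Σz)²)]
Numerator: 6×1975 − 129×90 = 240
Denominator: √[(17766 − 16641)(9408 − 8100)] = √[1125 × 1308] = 1213.0540
r = 240 / 1213.0540 ≈ 0.198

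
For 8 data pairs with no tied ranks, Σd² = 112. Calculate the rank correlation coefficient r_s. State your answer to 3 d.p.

-0.333

ρ = 1 − 6Σd² / [n(n²−1)] = 1 − 6×112 / (8×63)
  = 1 − 672/504 = 1 − 1.3333 ≈ -0.333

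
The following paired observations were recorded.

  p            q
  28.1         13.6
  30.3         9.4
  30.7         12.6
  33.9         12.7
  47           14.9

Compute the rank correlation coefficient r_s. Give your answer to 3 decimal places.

Rank p: 1, 2, 3, 4, 5
Rank q: 4, 1, 2, 3, 5
d = rank(p) − rank(q): -3, 1, 1, 1, 0; Σd² = 12
ρ = 1 − 6Σd² / [n(n²−1)] = 1 − 6×12 / (5×24) = 1 − 72/120 ≈ 0.400

0.400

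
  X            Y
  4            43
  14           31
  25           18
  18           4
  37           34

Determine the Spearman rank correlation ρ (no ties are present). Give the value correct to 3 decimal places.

Rank X: 1, 2, 4, 3, 5
Rank Y: 5, 3, 2, 1, 4
d = rank(X) − rank(Y): -4, -1, 2, 2, 1; Σd² = 26
ρ = 1 − 6Σd² / [n(n²−1)] = 1 − 6×26 / (5×24) = 1 − 156/120 ≈ -0.300

-0.300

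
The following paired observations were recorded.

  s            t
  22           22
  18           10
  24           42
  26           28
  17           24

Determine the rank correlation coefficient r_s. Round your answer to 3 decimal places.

Rank s: 3, 2, 4, 5, 1
Rank t: 2, 1, 5, 4, 3
d = rank(s) − rank(t): 1, 1, -1, 1, -2; Σd² = 8
ρ = 1 − 6Σd² / [n(n²−1)] = 1 − 6×8 / (5×24) = 1 − 48/120 ≈ 0.600

0.600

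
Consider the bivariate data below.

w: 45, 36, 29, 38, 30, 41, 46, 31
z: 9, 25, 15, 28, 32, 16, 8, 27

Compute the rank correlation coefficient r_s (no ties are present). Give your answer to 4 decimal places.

-0.5714

Rank w: 7, 4, 1, 5, 2, 6, 8, 3
Rank z: 2, 5, 3, 7, 8, 4, 1, 6
d = rank(w) − rank(z): 5, -1, -2, -2, -6, 2, 7, -3; Σd² = 132
ρ = 1 − 6Σd² / [n(n²−1)] = 1 − 6×132 / (8×63) = 1 − 792/504 ≈ -0.5714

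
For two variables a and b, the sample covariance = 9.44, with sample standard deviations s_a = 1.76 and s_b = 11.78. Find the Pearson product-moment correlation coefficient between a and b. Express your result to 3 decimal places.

0.455

r = Cov(a,b) / (s_a · s_b) = 9.44 / (1.76 × 11.78)
  = 9.44 / 20.7328 ≈ 0.455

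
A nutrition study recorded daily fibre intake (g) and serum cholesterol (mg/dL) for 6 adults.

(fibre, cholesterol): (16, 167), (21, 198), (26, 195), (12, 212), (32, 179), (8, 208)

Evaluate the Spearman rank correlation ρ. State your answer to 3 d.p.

Rank fibre: 3, 4, 5, 2, 6, 1
Rank cholesterol: 1, 4, 3, 6, 2, 5
d = rank(fibre) − rank(cholesterol): 2, 0, 2, -4, 4, -4; Σd² = 56
ρ = 1 − 6Σd² / [n(n²−1)] = 1 − 6×56 / (6×35) = 1 − 336/210 ≈ -0.600

-0.600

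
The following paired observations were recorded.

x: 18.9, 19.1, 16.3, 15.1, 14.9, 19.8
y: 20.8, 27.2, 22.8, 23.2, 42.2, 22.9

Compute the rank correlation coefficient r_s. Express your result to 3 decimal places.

Rank x: 4, 5, 3, 2, 1, 6
Rank y: 1, 5, 2, 4, 6, 3
d = rank(x) − rank(y): 3, 0, 1, -2, -5, 3; Σd² = 48
ρ = 1 − 6Σd² / [n(n²−1)] = 1 − 6×48 / (6×35) = 1 − 288/210 ≈ -0.371

-0.371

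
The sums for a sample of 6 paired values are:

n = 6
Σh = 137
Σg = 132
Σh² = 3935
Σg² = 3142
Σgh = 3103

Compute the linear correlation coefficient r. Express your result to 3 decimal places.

r = (nΣgh − ΣgΣh) / √[(nΣg² − (Σg)²)(nΣh² − (Σh)²)]
Numerator: 6×3103 − 132×137 = 534
Denominator: √[(18852 − 17424)(23610 − 18769)] = √[1428 × 4841] = 2629.2486
r = 534 / 2629.2486 ≈ 0.203

0.203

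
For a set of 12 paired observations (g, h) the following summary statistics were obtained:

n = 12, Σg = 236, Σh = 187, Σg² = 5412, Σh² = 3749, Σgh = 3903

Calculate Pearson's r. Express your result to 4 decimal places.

r = (nΣgh − ΣgΣh) / √[(nΣg² − (Σg)²)(nΣh² − (Σh)²)]
Numerator: 12×3903 − 236×187 = 2704
Denominator: √[(64944 − 55696)(44988 − 34969)] = √[9248 × 10019] = 9625.7837
r = 2704 / 9625.7837 ≈ 0.2809

0.2809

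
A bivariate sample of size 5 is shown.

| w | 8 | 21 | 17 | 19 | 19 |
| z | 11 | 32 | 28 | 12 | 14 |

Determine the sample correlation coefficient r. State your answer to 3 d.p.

0.498

n = 5, Σw = 84, Σz = 97, Σw² = 1516, Σz² = 2269, Σwz = 1730
nΣwz − ΣwΣz = 8650 − 8148 = 502
nΣw² − (Σw)² = 7580 − 7056 = 524; nΣz² − (Σz)² = 11345 − 9409 = 1936
r = 502 / √(524 × 1936) = 502 / 1007.2060 ≈ 0.498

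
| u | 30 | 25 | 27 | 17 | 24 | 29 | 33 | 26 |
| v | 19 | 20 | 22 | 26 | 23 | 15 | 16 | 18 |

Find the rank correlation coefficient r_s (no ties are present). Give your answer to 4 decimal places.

-0.7857

Rank u: 7, 3, 5, 1, 2, 6, 8, 4
Rank v: 4, 5, 6, 8, 7, 1, 2, 3
d = rank(u) − rank(v): 3, -2, -1, -7, -5, 5, 6, 1; Σd² = 150
ρ = 1 − 6Σd² / [n(n²−1)] = 1 − 6×150 / (8×63) = 1 − 900/504 ≈ -0.7857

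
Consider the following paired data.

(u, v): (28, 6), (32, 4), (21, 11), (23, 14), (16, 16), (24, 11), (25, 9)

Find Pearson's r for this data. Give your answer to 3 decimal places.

-0.934

n = 7, Σu = 169, Σv = 71, Σu² = 4235, Σv² = 827, Σuv = 1594
nΣuv − ΣuΣv = 11158 − 11999 = -841
nΣu² − (Σu)² = 29645 − 28561 = 1084; nΣv² − (Σv)² = 5789 − 5041 = 748
r = -841 / √(1084 × 748) = -841 / 900.4621 ≈ -0.934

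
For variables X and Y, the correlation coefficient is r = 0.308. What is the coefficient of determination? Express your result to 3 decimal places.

0.095

r² = (0.308)² = 0.095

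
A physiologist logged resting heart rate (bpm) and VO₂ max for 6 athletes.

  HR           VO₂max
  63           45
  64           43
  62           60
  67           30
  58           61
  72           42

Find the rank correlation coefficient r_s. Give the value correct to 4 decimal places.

Rank HR: 3, 4, 2, 5, 1, 6
Rank VO₂max: 4, 3, 5, 1, 6, 2
d = rank(HR) − rank(VO₂max): -1, 1, -3, 4, -5, 4; Σd² = 68
ρ = 1 − 6Σd² / [n(n²−1)] = 1 − 6×68 / (6×35) = 1 − 408/210 ≈ -0.9429

-0.9429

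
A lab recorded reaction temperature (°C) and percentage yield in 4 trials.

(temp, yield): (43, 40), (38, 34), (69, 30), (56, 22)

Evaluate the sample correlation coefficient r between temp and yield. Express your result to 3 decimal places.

n = 4, Σx = 206, Σy = 126, Σx² = 11190, Σy² = 4140, Σxy = 6314
nΣxy − ΣxΣy = 25256 − 25956 = -700
nΣx² − (Σx)² = 44760 − 42436 = 2324; nΣy² − (Σy)² = 16560 − 15876 = 684
r = -700 / √(2324 × 684) = -700 / 1260.7997 ≈ -0.555

-0.555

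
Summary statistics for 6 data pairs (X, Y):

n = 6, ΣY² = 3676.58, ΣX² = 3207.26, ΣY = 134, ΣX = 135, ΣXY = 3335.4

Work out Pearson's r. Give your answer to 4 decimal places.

0.9403

r = (nΣXY − ΣXΣY) / √[(nΣX² − (ΣX)²)(nΣY² − (ΣY)²)]
Numerator: 6×3335.4 − 135×134 = 1922.4
Denominator: √[(19243.56 − 18225)(22059.48 − 17956)] = √[1018.56 × 4103.48] = 2044.4169
r = 1922.4 / 2044.4169 ≈ 0.9403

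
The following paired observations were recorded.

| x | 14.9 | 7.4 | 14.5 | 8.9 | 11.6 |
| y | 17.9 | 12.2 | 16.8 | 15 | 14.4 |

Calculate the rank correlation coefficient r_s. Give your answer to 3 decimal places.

0.900

Rank x: 5, 1, 4, 2, 3
Rank y: 5, 1, 4, 3, 2
d = rank(x) − rank(y): 0, 0, 0, -1, 1; Σd² = 2
ρ = 1 − 6Σd² / [n(n²−1)] = 1 − 6×2 / (5×24) = 1 − 12/120 ≈ 0.900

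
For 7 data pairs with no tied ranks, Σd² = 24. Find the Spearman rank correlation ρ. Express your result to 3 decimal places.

ρ = 1 − 6Σd² / [n(n²−1)] = 1 − 6×24 / (7×48)
  = 1 − 144/336 = 1 − 0.4286 ≈ 0.571

0.571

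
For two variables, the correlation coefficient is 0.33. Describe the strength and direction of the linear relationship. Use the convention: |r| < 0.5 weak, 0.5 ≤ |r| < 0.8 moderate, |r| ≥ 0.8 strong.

weak positive

r = 0.33 > 0 so the relationship is positive.
|r| = 0.33, which falls in the weak range.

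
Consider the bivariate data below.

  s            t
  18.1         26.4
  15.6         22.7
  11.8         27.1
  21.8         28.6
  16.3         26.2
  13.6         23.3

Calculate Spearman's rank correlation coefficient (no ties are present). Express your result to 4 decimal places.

Rank s: 5, 3, 1, 6, 4, 2
Rank t: 4, 1, 5, 6, 3, 2
d = rank(s) − rank(t): 1, 2, -4, 0, 1, 0; Σd² = 22
ρ = 1 − 6Σd² / [n(n²−1)] = 1 − 6×22 / (6×35) = 1 − 132/210 ≈ 0.3714

0.3714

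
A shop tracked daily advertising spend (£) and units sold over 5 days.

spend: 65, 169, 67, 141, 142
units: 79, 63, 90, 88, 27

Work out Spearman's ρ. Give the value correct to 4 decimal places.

Rank spend: 1, 5, 2, 3, 4
Rank units: 3, 2, 5, 4, 1
d = rank(spend) − rank(units): -2, 3, -3, -1, 3; Σd² = 32
ρ = 1 − 6Σd² / [n(n²−1)] = 1 − 6×32 / (5×24) = 1 − 192/120 ≈ -0.6000

-0.6000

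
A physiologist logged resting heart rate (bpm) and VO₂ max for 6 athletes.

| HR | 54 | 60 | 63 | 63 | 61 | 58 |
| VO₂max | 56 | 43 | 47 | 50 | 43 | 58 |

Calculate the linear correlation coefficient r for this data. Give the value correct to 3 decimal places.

-0.623

n = 6, Σx = 359, Σy = 297, Σx² = 21539, Σy² = 14907, Σxy = 17702
nΣxy − ΣxΣy = 106212 − 106623 = -411
nΣx² − (Σx)² = 129234 − 128881 = 353; nΣy² − (Σy)² = 89442 − 88209 = 1233
r = -411 / √(353 × 1233) = -411 / 659.7340 ≈ -0.623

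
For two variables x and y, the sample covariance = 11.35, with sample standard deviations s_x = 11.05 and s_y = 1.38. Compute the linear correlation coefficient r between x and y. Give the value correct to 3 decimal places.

0.744

r = Cov(x,y) / (s_x · s_y) = 11.35 / (11.05 × 1.38)
  = 11.35 / 15.2490 ≈ 0.744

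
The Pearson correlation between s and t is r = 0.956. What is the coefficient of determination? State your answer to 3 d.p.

r² = (0.956)² = 0.914

0.914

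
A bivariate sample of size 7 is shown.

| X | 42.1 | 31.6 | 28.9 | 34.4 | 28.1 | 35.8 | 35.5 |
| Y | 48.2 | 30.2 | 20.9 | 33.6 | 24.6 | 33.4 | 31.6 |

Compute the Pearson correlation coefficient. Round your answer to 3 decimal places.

0.959

n = 7, ΣX = 236.4, ΣY = 222.5, ΣX² = 8121.04, ΣY² = 7520.33, ΣXY = 7752.17
nΣXY − ΣXΣY = 54265.19 − 52599 = 1666.19
nΣX² − (ΣX)² = 56847.28 − 55884.96 = 962.32; nΣY² − (ΣY)² = 52642.31 − 49506.25 = 3136.06
r = 1666.19 / √(962.32 × 3136.06) = 1666.19 / 1737.2085 ≈ 0.959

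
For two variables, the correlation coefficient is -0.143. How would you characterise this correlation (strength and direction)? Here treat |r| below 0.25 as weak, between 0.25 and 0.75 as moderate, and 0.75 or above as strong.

weak negative

r = -0.143 < 0 so the relationship is negative.
|r| = 0.143, which falls in the weak range.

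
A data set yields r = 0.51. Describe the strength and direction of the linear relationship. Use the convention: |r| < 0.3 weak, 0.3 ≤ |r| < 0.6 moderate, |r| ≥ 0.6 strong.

r = 0.51 > 0 so the relationship is positive.
|r| = 0.51, which falls in the moderate range.

moderate positive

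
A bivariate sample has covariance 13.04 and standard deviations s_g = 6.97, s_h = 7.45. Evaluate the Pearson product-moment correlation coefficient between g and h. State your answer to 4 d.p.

0.2511

r = Cov(g,h) / (s_g · s_h) = 13.04 / (6.97 × 7.45)
  = 13.04 / 51.9265 ≈ 0.2511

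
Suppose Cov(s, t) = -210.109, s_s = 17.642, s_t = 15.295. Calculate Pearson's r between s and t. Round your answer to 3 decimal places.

r = Cov(s,t) / (s_s · s_t) = -210.109 / (17.642 × 15.295)
  = -210.109 / 269.8344 ≈ -0.779

-0.779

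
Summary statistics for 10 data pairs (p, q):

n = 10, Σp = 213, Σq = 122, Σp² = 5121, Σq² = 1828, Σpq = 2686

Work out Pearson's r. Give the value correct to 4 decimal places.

0.1962

r = (nΣpq − ΣpΣq) / √[(nΣp² − (Σp)²)(nΣq² − (Σq)²)]
Numerator: 10×2686 − 213×122 = 874
Denominator: √[(51210 − 45369)(18280 − 14884)] = √[5841 × 3396] = 4453.7665
r = 874 / 4453.7665 ≈ 0.1962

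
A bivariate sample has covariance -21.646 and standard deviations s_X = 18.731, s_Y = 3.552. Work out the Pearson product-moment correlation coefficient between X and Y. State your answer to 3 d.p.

-0.325

r = Cov(X,Y) / (s_X · s_Y) = -21.646 / (18.731 × 3.552)
  = -21.646 / 66.5325 ≈ -0.325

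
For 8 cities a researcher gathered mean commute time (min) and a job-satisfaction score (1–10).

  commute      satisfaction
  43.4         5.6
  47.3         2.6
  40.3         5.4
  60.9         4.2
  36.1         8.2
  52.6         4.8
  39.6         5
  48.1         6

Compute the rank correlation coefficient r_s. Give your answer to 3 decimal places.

Rank commute: 4, 5, 3, 8, 1, 7, 2, 6
Rank satisfaction: 6, 1, 5, 2, 8, 3, 4, 7
d = rank(commute) − rank(satisfaction): -2, 4, -2, 6, -7, 4, -2, -1; Σd² = 130
ρ = 1 − 6Σd² / [n(n²−1)] = 1 − 6×130 / (8×63) = 1 − 780/504 ≈ -0.548

-0.548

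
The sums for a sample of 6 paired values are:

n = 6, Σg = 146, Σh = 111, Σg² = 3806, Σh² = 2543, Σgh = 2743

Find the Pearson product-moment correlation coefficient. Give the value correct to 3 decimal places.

r = (nΣgh − ΣgΣh) / √[(nΣg² − (Σg)²)(nΣh² − (Σh)²)]
Numerator: 6×2743 − 146×111 = 252
Denominator: √[(22836 − 21316)(15258 − 12321)] = √[1520 × 2937] = 2112.8748
r = 252 / 2112.8748 ≈ 0.119

0.119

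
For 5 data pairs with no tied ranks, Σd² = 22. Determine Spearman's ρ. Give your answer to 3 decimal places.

ρ = 1 − 6Σd² / [n(n²−1)] = 1 − 6×22 / (5×24)
  = 1 − 132/120 = 1 − 1.1000 ≈ -0.100

-0.100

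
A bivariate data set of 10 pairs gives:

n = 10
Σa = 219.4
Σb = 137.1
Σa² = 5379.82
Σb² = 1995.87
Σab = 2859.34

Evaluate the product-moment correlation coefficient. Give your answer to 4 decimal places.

r = (nΣab − ΣaΣb) / √[(nΣa² − (Σa)²)(nΣb² − (Σb)²)]
Numerator: 10×2859.34 − 219.4×137.1 = -1486.34
Denominator: √[(53798.2 − 48136.36)(19958.7 − 18796.41)] = √[5661.84 × 1162.29] = 2565.2875
r = -1486.34 / 2565.2875 ≈ -0.5794

-0.5794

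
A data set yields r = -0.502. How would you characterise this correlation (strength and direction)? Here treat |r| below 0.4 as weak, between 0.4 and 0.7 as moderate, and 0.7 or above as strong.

moderate negative

r = -0.502 < 0 so the relationship is negative.
|r| = 0.502, which falls in the moderate range.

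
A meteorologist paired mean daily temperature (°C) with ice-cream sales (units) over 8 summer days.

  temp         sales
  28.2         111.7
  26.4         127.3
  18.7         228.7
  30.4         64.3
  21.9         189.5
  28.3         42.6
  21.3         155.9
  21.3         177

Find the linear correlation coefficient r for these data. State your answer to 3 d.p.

n = 8, Σx = 196.5, Σy = 1097, Σx² = 4953.93, Σy² = 178479.18, Σxy = 25188.47
nΣxy − ΣxΣy = 201507.76 − 215560.5 = -14052.74
nΣx² − (Σx)² = 39631.44 − 38612.25 = 1019.19; nΣy² − (Σy)² = 1427833.44 − 1203409 = 224424.44
r = -14052.74 / √(1019.19 × 224424.44) = -14052.74 / 15123.8601 ≈ -0.929

-0.929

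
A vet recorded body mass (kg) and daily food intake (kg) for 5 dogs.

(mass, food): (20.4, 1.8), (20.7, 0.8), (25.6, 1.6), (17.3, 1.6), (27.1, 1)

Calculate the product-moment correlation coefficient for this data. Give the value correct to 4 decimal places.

-0.2968

n = 5, Σx = 111.1, Σy = 6.8, Σx² = 2533.71, Σy² = 10, Σxy = 149.02
nΣxy − ΣxΣy = 745.1 − 755.48 = -10.38
nΣx² − (Σx)² = 12668.55 − 12343.21 = 325.34; nΣy² − (Σy)² = 50 − 46.24 = 3.76
r = -10.38 / √(325.34 × 3.76) = -10.38 / 34.9754 ≈ -0.2968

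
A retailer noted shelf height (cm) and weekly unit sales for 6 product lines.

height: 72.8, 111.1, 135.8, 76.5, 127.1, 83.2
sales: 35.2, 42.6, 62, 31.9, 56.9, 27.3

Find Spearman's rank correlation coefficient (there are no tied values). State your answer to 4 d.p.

Rank height: 1, 4, 6, 2, 5, 3
Rank sales: 3, 4, 6, 2, 5, 1
d = rank(height) − rank(sales): -2, 0, 0, 0, 0, 2; Σd² = 8
ρ = 1 − 6Σd² / [n(n²−1)] = 1 − 6×8 / (6×35) = 1 − 48/210 ≈ 0.7714

0.7714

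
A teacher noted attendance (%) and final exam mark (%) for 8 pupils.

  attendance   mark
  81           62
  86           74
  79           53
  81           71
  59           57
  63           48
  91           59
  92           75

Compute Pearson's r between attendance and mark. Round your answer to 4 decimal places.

0.6578

n = 8, Σx = 632, Σy = 499, Σx² = 50954, Σy² = 31829, Σxy = 39980
nΣxy − ΣxΣy = 319840 − 315368 = 4472
nΣx² − (Σx)² = 407632 − 399424 = 8208; nΣy² − (Σy)² = 254632 − 249001 = 5631
r = 4472 / √(8208 × 5631) = 4472 / 6798.4739 ≈ 0.6578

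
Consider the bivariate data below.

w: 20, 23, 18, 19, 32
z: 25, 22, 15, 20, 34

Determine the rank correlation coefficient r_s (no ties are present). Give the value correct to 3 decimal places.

0.900

Rank w: 3, 4, 1, 2, 5
Rank z: 4, 3, 1, 2, 5
d = rank(w) − rank(z): -1, 1, 0, 0, 0; Σd² = 2
ρ = 1 − 6Σd² / [n(n²−1)] = 1 − 6×2 / (5×24) = 1 − 12/120 ≈ 0.900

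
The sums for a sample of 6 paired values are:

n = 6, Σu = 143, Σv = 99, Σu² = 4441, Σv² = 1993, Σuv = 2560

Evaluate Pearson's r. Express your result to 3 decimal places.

0.329

r = (nΣuv − ΣuΣv) / √[(nΣu² − (Σu)²)(nΣv² − (Σv)²)]
Numerator: 6×2560 − 143×99 = 1203
Denominator: √[(26646 − 20449)(11958 − 9801)] = √[6197 × 2157] = 3656.0811
r = 1203 / 3656.0811 ≈ 0.329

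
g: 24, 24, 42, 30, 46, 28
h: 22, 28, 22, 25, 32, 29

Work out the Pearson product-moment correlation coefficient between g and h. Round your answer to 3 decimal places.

n = 6, Σg = 194, Σh = 158, Σg² = 6716, Σh² = 4242, Σgh = 5158
nΣgh − ΣgΣh = 30948 − 30652 = 296
nΣg² − (Σg)² = 40296 − 37636 = 2660; nΣh² − (Σh)² = 25452 − 24964 = 488
r = 296 / √(2660 × 488) = 296 / 1139.3331 ≈ 0.260

0.260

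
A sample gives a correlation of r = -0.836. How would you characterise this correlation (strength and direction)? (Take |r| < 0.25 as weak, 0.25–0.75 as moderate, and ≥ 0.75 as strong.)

strong negative

r = -0.836 < 0 so the relationship is negative.
|r| = 0.836, which falls in the strong range.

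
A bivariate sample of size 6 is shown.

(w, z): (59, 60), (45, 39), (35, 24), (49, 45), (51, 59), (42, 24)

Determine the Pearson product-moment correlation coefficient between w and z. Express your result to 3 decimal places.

n = 6, Σw = 281, Σz = 251, Σw² = 13497, Σz² = 11779, Σwz = 12357
nΣwz − ΣwΣz = 74142 − 70531 = 3611
nΣw² − (Σw)² = 80982 − 78961 = 2021; nΣz² − (Σz)² = 70674 − 63001 = 7673
r = 3611 / √(2021 × 7673) = 3611 / 3937.9097 ≈ 0.917

0.917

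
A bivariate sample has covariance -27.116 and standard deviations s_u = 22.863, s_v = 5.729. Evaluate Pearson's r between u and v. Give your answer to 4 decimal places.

r = Cov(u,v) / (s_u · s_v) = -27.116 / (22.863 × 5.729)
  = -27.116 / 130.9821 ≈ -0.2070

-0.2070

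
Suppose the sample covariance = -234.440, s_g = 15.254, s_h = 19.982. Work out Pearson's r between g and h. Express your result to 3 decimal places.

-0.769

r = Cov(g,h) / (s_g · s_h) = -234.440 / (15.254 × 19.982)
  = -234.440 / 304.8054 ≈ -0.769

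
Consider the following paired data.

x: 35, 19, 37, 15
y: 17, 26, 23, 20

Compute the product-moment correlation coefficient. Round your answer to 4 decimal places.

-0.3018

n = 4, Σx = 106, Σy = 86, Σx² = 3180, Σy² = 1894, Σxy = 2240
nΣxy − ΣxΣy = 8960 − 9116 = -156
nΣx² − (Σx)² = 12720 − 11236 = 1484; nΣy² − (Σy)² = 7576 − 7396 = 180
r = -156 / √(1484 × 180) = -156 / 516.8365 ≈ -0.3018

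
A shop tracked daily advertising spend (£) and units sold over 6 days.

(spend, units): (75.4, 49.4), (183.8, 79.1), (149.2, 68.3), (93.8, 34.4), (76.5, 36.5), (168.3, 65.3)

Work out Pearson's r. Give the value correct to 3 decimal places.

n = 6, Σx = 747, Σy = 333, Σx² = 104703.82, Σy² = 20141.76, Σxy = 45462.66
nΣxy − ΣxΣy = 272775.96 − 248751 = 24024.96
nΣx² − (Σx)² = 628222.92 − 558009 = 70213.92; nΣy² − (Σy)² = 120850.56 − 110889 = 9961.56
r = 24024.96 / √(70213.92 × 9961.56) = 24024.96 / 26446.9313 ≈ 0.908

0.908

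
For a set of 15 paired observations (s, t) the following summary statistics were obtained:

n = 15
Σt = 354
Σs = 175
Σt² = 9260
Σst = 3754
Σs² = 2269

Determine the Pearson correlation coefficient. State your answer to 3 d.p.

r = (nΣst − ΣsΣt) / √[(nΣs² − (Σs)²)(nΣt² − (Σt)²)]
Numerator: 15×3754 − 175×354 = -5640
Denominator: √[(34035 − 30625)(138900 − 125316)] = √[3410 × 13584] = 6805.9856
r = -5640 / 6805.9856 ≈ -0.829

-0.829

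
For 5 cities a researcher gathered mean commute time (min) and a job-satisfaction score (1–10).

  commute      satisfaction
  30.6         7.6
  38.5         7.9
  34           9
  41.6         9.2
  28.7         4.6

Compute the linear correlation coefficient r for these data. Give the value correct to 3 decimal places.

n = 5, Σx = 173.4, Σy = 38.3, Σx² = 6128.86, Σy² = 306.97, Σxy = 1357.45
nΣxy − ΣxΣy = 6787.25 − 6641.22 = 146.03
nΣx² − (Σx)² = 30644.3 − 30067.56 = 576.74; nΣy² − (Σy)² = 1534.85 − 1466.89 = 67.96
r = 146.03 / √(576.74 × 67.96) = 146.03 / 197.9779 ≈ 0.738

0.738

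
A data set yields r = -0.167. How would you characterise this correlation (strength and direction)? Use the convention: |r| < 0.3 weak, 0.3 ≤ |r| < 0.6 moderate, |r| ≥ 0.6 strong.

r = -0.167 < 0 so the relationship is negative.
|r| = 0.167, which falls in the weak range.

weak negative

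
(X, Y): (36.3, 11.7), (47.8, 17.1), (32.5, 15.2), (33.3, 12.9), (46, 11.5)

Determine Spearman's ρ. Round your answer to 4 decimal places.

Rank X: 3, 5, 1, 2, 4
Rank Y: 2, 5, 4, 3, 1
d = rank(X) − rank(Y): 1, 0, -3, -1, 3; Σd² = 20
ρ = 1 − 6Σd² / [n(n²−1)] = 1 − 6×20 / (5×24) = 1 − 120/120 ≈ 0.0000

0.0000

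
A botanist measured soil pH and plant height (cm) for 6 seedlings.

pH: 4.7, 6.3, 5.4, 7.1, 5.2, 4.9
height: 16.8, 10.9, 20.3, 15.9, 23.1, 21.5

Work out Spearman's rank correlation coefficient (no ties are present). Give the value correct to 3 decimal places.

-0.543

Rank pH: 1, 5, 4, 6, 3, 2
Rank height: 3, 1, 4, 2, 6, 5
d = rank(pH) − rank(height): -2, 4, 0, 4, -3, -3; Σd² = 54
ρ = 1 − 6Σd² / [n(n²−1)] = 1 − 6×54 / (6×35) = 1 − 324/210 ≈ -0.543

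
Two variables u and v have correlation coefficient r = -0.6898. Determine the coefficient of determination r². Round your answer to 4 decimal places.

0.4758

r² = (-0.6898)² = 0.4758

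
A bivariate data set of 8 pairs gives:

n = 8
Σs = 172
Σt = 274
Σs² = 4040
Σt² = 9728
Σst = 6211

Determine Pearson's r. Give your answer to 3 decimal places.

0.934

r = (nΣst − ΣsΣt) / √[(nΣs² − (Σs)²)(nΣt² − (Σt)²)]
Numerator: 8×6211 − 172×274 = 2560
Denominator: √[(32320 − 29584)(77824 − 75076)] = √[2736 × 2748] = 2741.9934
r = 2560 / 2741.9934 ≈ 0.934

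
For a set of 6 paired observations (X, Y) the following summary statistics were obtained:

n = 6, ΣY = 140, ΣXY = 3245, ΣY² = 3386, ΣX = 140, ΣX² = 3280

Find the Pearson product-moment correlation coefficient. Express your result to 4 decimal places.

-0.5432

r = (nΣXY − ΣXΣY) / √[(nΣX² − (ΣX)²)(nΣY² − (ΣY)²)]
Numerator: 6×3245 − 140×140 = -130
Denominator: √[(19680 − 19600)(20316 − 19600)] = √[80 × 716] = 239.3324
r = -130 / 239.3324 ≈ -0.5432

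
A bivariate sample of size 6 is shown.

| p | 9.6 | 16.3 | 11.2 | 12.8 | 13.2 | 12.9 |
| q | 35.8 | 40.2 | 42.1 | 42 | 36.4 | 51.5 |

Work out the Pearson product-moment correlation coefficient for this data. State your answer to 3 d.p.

0.182

n = 6, Σp = 76, Σq = 248, Σp² = 987.78, Σq² = 10411.3, Σpq = 3152.89
nΣpq − ΣpΣq = 18917.34 − 18848 = 69.34
nΣp² − (Σp)² = 5926.68 − 5776 = 150.68; nΣq² − (Σq)² = 62467.8 − 61504 = 963.8
r = 69.34 / √(150.68 × 963.8) = 69.34 / 381.0845 ≈ 0.182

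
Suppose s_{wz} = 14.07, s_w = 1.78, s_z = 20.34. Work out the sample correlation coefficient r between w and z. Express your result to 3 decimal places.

0.389

r = Cov(w,z) / (s_w · s_z) = 14.07 / (1.78 × 20.34)
  = 14.07 / 36.2052 ≈ 0.389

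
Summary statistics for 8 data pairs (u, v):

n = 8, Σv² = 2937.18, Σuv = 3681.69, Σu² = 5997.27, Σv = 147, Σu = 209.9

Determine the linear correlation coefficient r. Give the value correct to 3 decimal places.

-0.515

r = (nΣuv − ΣuΣv) / √[(nΣu² − (Σu)²)(nΣv² − (Σv)²)]
Numerator: 8×3681.69 − 209.9×147 = -1401.78
Denominator: √[(47978.16 − 44058.01)(23497.44 − 21609)] = √[3920.15 × 1888.44] = 2720.8396
r = -1401.78 / 2720.8396 ≈ -0.515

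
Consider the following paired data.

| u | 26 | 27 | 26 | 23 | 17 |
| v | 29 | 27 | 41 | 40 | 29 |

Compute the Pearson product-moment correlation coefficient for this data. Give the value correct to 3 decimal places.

n = 5, Σu = 119, Σv = 166, Σu² = 2899, Σv² = 5692, Σuv = 3962
nΣuv − ΣuΣv = 19810 − 19754 = 56
nΣu² − (Σu)² = 14495 − 14161 = 334; nΣv² − (Σv)² = 28460 − 27556 = 904
r = 56 / √(334 × 904) = 56 / 549.4870 ≈ 0.102

0.102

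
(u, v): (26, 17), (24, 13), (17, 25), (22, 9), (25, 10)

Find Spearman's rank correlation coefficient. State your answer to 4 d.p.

Rank u: 5, 3, 1, 2, 4
Rank v: 4, 3, 5, 1, 2
d = rank(u) − rank(v): 1, 0, -4, 1, 2; Σd² = 22
ρ = 1 − 6Σd² / [n(n²−1)] = 1 − 6×22 / (5×24) = 1 − 132/120 ≈ -0.1000

-0.1000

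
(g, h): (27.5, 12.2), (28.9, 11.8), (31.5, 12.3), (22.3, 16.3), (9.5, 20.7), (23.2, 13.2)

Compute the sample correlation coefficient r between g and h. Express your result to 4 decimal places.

-0.9518

n = 6, Σg = 142.9, Σh = 86.5, Σg² = 3709.49, Σh² = 1307.79, Σgh = 1930.35
nΣgh − ΣgΣh = 11582.1 − 12360.85 = -778.75
nΣg² − (Σg)² = 22256.94 − 20420.41 = 1836.53; nΣh² − (Σh)² = 7846.74 − 7482.25 = 364.49
r = -778.75 / √(1836.53 × 364.49) = -778.75 / 818.1667 ≈ -0.9518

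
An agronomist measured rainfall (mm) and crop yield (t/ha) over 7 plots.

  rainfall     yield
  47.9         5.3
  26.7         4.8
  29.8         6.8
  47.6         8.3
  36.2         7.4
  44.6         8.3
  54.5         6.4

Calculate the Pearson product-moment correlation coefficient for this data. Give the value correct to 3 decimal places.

n = 7, Σx = 287.3, Σy = 47.3, Σx² = 12430.95, Σy² = 330.87, Σxy = 1966.61
nΣxy − ΣxΣy = 13766.27 − 13589.29 = 176.98
nΣx² − (Σx)² = 87016.65 − 82541.29 = 4475.36; nΣy² − (Σy)² = 2316.09 − 2237.29 = 78.8
r = 176.98 / √(4475.36 × 78.8) = 176.98 / 593.8505 ≈ 0.298

0.298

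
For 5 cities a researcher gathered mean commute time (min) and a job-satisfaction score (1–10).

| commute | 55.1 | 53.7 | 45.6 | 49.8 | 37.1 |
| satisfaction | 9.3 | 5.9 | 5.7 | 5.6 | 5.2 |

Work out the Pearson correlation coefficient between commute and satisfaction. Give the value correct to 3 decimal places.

0.641

n = 5, Σx = 241.3, Σy = 31.7, Σx² = 11855.51, Σy² = 212.19, Σxy = 1560.98
nΣxy − ΣxΣy = 7804.9 − 7649.21 = 155.69
nΣx² − (Σx)² = 59277.55 − 58225.69 = 1051.86; nΣy² − (Σy)² = 1060.95 − 1004.89 = 56.06
r = 155.69 / √(1051.86 × 56.06) = 155.69 / 242.8318 ≈ 0.641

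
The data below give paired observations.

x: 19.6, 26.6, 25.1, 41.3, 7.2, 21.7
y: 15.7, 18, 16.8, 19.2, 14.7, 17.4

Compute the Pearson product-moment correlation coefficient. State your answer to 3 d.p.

n = 6, Σx = 141.5, Σy = 101.8, Σx² = 3950.15, Σy² = 1740.22, Σxy = 2484.58
nΣxy − ΣxΣy = 14907.48 − 14404.7 = 502.78
nΣx² − (Σx)² = 23700.9 − 20022.25 = 3678.65; nΣy² − (Σy)² = 10441.32 − 10363.24 = 78.08
r = 502.78 / √(3678.65 × 78.08) = 502.78 / 535.9375 ≈ 0.938

0.938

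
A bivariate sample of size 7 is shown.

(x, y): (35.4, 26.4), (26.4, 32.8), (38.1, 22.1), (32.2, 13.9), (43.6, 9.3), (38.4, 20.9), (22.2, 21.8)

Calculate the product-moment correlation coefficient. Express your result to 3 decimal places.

n = 7, Σx = 236.3, Σy = 147.2, Σx² = 8306.93, Σy² = 3452.96, Σxy = 4782.07
nΣxy − ΣxΣy = 33474.49 − 34783.36 = -1308.87
nΣx² − (Σx)² = 58148.51 − 55837.69 = 2310.82; nΣy² − (Σy)² = 24170.72 − 21667.84 = 2502.88
r = -1308.87 / √(2310.82 × 2502.88) = -1308.87 / 2404.9335 ≈ -0.544

-0.544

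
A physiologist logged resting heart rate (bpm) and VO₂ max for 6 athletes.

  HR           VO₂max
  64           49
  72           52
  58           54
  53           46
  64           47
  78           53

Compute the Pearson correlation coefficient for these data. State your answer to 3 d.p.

n = 6, Σx = 389, Σy = 301, Σx² = 25633, Σy² = 15155, Σxy = 19592
nΣxy − ΣxΣy = 117552 − 117089 = 463
nΣx² − (Σx)² = 153798 − 151321 = 2477; nΣy² − (Σy)² = 90930 − 90601 = 329
r = 463 / √(2477 × 329) = 463 / 902.7364 ≈ 0.513

0.513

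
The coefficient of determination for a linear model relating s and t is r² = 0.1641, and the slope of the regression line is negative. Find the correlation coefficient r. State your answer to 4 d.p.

-0.4051

|r| = √0.1641 = 0.4051
The association is negative, so r = −0.4051.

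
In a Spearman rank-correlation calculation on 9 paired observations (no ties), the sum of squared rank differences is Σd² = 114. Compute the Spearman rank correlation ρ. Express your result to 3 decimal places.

0.050

ρ = 1 − 6Σd² / [n(n²−1)] = 1 − 6×114 / (9×80)
  = 1 − 684/720 = 1 − 0.9500 ≈ 0.050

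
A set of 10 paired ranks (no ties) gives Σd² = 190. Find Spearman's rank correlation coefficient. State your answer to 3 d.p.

-0.152

ρ = 1 − 6Σd² / [n(n²−1)] = 1 − 6×190 / (10×99)
  = 1 − 1140/990 = 1 − 1.1515 ≈ -0.152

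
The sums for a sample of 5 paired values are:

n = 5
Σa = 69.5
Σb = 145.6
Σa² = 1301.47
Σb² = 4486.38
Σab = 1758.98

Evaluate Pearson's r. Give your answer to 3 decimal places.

-0.921

r = (nΣab − ΣaΣb) / √[(nΣa² − (Σa)²)(nΣb² − (Σb)²)]
Numerator: 5×1758.98 − 69.5×145.6 = -1324.3
Denominator: √[(6507.35 − 4830.25)(22431.9 − 21199.36)] = √[1677.1 × 1232.54] = 1437.7388
r = -1324.3 / 1437.7388 ≈ -0.921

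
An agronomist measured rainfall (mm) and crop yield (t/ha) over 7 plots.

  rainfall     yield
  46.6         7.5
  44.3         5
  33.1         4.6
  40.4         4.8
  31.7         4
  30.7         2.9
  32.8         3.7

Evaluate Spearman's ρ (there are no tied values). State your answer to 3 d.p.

0.964

Rank rainfall: 7, 6, 4, 5, 2, 1, 3
Rank yield: 7, 6, 4, 5, 3, 1, 2
d = rank(rainfall) − rank(yield): 0, 0, 0, 0, -1, 0, 1; Σd² = 2
ρ = 1 − 6Σd² / [n(n²−1)] = 1 − 6×2 / (7×48) = 1 − 12/336 ≈ 0.964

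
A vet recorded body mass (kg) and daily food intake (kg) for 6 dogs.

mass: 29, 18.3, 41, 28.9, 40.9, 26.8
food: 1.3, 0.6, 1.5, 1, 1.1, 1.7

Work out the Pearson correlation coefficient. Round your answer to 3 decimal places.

n = 6, Σx = 184.9, Σy = 7.2, Σx² = 6083.15, Σy² = 9.4, Σxy = 229.63
nΣxy − ΣxΣy = 1377.78 − 1331.28 = 46.5
nΣx² − (Σx)² = 36498.9 − 34188.01 = 2310.89; nΣy² − (Σy)² = 56.4 − 51.84 = 4.56
r = 46.5 / √(2310.89 × 4.56) = 46.5 / 102.6531 ≈ 0.453

0.453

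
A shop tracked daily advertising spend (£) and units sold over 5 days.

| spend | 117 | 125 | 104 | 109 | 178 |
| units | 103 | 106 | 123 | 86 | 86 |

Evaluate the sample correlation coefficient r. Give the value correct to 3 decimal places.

-0.557

n = 5, Σx = 633, Σy = 504, Σx² = 83695, Σy² = 51766, Σxy = 62775
nΣxy − ΣxΣy = 313875 − 319032 = -5157
nΣx² − (Σx)² = 418475 − 400689 = 17786; nΣy² − (Σy)² = 258830 − 254016 = 4814
r = -5157 / √(17786 × 4814) = -5157 / 9253.2051 ≈ -0.557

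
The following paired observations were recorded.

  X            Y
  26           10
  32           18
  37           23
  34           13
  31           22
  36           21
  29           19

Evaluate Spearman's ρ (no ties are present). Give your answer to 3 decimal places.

Rank X: 1, 4, 7, 5, 3, 6, 2
Rank Y: 1, 3, 7, 2, 6, 5, 4
d = rank(X) − rank(Y): 0, 1, 0, 3, -3, 1, -2; Σd² = 24
ρ = 1 − 6Σd² / [n(n²−1)] = 1 − 6×24 / (7×48) = 1 − 144/336 ≈ 0.571

0.571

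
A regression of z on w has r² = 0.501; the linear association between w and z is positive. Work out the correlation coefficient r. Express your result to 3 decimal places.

|r| = √0.501 = 0.708
The association is positive, so r = 0.708.

0.708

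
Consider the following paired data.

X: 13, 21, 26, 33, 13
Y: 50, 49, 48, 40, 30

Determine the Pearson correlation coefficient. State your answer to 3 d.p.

n = 5, ΣX = 106, ΣY = 217, ΣX² = 2544, ΣY² = 9705, ΣXY = 4637
nΣXY − ΣXΣY = 23185 − 23002 = 183
nΣX² − (ΣX)² = 12720 − 11236 = 1484; nΣY² − (ΣY)² = 48525 − 47089 = 1436
r = 183 / √(1484 × 1436) = 183 / 1459.8027 ≈ 0.125

0.125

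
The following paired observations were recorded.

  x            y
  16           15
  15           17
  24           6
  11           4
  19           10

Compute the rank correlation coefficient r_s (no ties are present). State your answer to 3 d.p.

Rank x: 3, 2, 5, 1, 4
Rank y: 4, 5, 2, 1, 3
d = rank(x) − rank(y): -1, -3, 3, 0, 1; Σd² = 20
ρ = 1 − 6Σd² / [n(n²−1)] = 1 − 6×20 / (5×24) = 1 − 120/120 ≈ 0.000

0.000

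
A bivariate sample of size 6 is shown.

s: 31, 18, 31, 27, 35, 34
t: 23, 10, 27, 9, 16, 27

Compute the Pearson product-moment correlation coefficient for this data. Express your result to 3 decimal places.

0.653

n = 6, Σs = 176, Σt = 112, Σs² = 5356, Σt² = 2424, Σst = 3451
nΣst − ΣsΣt = 20706 − 19712 = 994
nΣs² − (Σs)² = 32136 − 30976 = 1160; nΣt² − (Σt)² = 14544 − 12544 = 2000
r = 994 / √(1160 × 2000) = 994 / 1523.1546 ≈ 0.653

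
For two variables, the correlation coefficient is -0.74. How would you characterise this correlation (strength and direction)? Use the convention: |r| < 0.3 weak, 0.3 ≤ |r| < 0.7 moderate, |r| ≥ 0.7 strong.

strong negative

r = -0.74 < 0 so the relationship is negative.
|r| = 0.74, which falls in the strong range.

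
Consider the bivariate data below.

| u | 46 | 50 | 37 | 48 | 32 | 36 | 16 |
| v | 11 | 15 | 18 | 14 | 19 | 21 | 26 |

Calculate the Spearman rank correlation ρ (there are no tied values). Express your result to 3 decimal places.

Rank u: 5, 7, 4, 6, 2, 3, 1
Rank v: 1, 3, 4, 2, 5, 6, 7
d = rank(u) − rank(v): 4, 4, 0, 4, -3, -3, -6; Σd² = 102
ρ = 1 − 6Σd² / [n(n²−1)] = 1 − 6×102 / (7×48) = 1 − 612/336 ≈ -0.821

-0.821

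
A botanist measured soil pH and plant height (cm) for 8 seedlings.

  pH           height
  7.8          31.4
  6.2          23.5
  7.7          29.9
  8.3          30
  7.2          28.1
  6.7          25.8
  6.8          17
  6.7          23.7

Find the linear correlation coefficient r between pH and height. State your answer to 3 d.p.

0.726

n = 8, Σx = 57.4, Σy = 209.4, Σx² = 415.32, Σy² = 5638.16, Σxy = 1519.42
nΣxy − ΣxΣy = 12155.36 − 12019.56 = 135.8
nΣx² − (Σx)² = 3322.56 − 3294.76 = 27.8; nΣy² − (Σy)² = 45105.28 − 43848.36 = 1256.92
r = 135.8 / √(27.8 × 1256.92) = 135.8 / 186.9288 ≈ 0.726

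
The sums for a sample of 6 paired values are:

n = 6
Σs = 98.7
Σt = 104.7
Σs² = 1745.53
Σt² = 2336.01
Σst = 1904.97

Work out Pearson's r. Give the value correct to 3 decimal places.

r = (nΣst − ΣsΣt) / √[(nΣs² − (Σs)²)(nΣt² − (Σt)²)]
Numerator: 6×1904.97 − 98.7×104.7 = 1095.93
Denominator: √[(10473.18 − 9741.69)(14016.06 − 10962.09)] = √[731.49 × 3053.97] = 1494.6399
r = 1095.93 / 1494.6399 ≈ 0.733

0.733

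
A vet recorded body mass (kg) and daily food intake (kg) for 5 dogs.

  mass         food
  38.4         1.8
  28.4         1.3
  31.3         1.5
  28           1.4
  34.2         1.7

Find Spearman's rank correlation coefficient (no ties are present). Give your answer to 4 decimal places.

Rank mass: 5, 2, 3, 1, 4
Rank food: 5, 1, 3, 2, 4
d = rank(mass) − rank(food): 0, 1, 0, -1, 0; Σd² = 2
ρ = 1 − 6Σd² / [n(n²−1)] = 1 − 6×2 / (5×24) = 1 − 12/120 ≈ 0.9000

0.9000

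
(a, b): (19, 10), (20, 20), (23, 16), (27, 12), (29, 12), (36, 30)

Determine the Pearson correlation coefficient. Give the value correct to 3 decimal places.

n = 6, Σa = 154, Σb = 100, Σa² = 4156, Σb² = 1944, Σab = 2710
nΣab − ΣaΣb = 16260 − 15400 = 860
nΣa² − (Σa)² = 24936 − 23716 = 1220; nΣb² − (Σb)² = 11664 − 10000 = 1664
r = 860 / √(1220 × 1664) = 860 / 1424.8088 ≈ 0.604

0.604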